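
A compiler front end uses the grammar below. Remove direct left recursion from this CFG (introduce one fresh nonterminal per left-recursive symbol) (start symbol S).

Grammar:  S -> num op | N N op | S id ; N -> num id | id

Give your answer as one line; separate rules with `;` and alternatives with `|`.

Left recursion appears on S.
For S: α = {id}, β = {num op, N N op}. Rewrite as S → β S' and S' → α S' | ε.

S -> num op S' | N N op S'; N -> num id | id; S' -> id S' | ε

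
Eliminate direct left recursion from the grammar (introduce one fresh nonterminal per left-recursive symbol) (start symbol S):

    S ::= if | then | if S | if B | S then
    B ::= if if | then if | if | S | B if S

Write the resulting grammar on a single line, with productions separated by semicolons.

S, B are directly left-recursive.
For S: α = {then}, β = {if, then, if S, if B}. Rewrite as S → β S' and S' → α S' | ε.
For B: α = {if S}, β = {if if, then if, if, S}. Rewrite as B → β B' and B' → α B' | ε.

S ::= if S' | then S' | if S S' | if B S'; B ::= if if B' | then if B' | if B' | S B'; S' ::= then S' | ε; B' ::= if S B' | ε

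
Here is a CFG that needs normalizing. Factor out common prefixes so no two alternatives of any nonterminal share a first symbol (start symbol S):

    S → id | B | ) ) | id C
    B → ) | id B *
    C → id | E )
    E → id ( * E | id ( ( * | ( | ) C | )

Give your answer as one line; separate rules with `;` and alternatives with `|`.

S has alternatives sharing prefix 'id': factor to S → id S' with S' → ε | C.
E has alternatives sharing prefix 'id (': factor to E → id ( E' with E' → * E | ( *.
E has alternatives sharing prefix ')': factor to E → ) E'' with E'' → C | ε.

S → B | ) ) | id S'; B → ) | id B *; C → id | E ); E → ( | id ( E' | ) E''; S' → ε | C; E' → * E | ( *; E'' → C | ε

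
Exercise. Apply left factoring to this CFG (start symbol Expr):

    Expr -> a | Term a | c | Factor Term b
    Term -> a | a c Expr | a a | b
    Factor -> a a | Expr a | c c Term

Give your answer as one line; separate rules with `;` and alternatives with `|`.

Expr -> a | Term a | c | Factor Term b; Term -> b | a Term1; Factor -> a a | Expr a | c c Term; Term1 -> eps | c Expr | a

Term has alternatives sharing prefix 'a': factor to Term → a Term1 with Term1 → ε | c Expr | a.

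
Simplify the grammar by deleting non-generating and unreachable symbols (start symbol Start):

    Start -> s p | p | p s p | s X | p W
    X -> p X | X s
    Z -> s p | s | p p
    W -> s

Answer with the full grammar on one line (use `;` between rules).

Start -> s p | p | p s p | p W; W -> s

Generating nonterminals: {Start, W, Z}.
Reachable from Start after that: {Start, W}.
Removed useless symbols: {X, Z} and every production mentioning them.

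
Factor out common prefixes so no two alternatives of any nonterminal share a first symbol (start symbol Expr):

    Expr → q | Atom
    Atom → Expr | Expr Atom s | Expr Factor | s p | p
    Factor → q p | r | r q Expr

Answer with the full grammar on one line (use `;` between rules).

Atom has alternatives sharing prefix 'Expr': factor to Atom → Expr Atom1 with Atom1 → ε | Atom s | Factor.
Factor has alternatives sharing prefix 'r': factor to Factor → r Factor1 with Factor1 → ε | q Expr.

Expr → q | Atom; Atom → s p | p | Expr Atom1; Factor → q p | r Factor1; Atom1 → ε | Atom s | Factor; Factor1 → ε | q Expr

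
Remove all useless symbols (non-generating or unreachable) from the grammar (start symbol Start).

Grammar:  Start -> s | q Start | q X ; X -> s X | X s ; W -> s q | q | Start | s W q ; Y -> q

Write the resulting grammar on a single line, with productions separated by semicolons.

Start -> s | q Start

Generating nonterminals: {Start, W, Y}.
Reachable from Start after that: {Start}.
Removed useless symbols: {W, X, Y} and every production mentioning them.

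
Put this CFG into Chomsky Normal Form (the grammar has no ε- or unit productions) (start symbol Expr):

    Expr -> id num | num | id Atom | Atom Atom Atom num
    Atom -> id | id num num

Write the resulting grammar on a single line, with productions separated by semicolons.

Expr -> X1 X2 | num | X1 Atom | Atom Y1; Atom -> id | X1 Y3; X1 -> id; X2 -> num; Y1 -> Atom Y2; Y2 -> Atom X2; Y3 -> X2 X2

Introduce a nonterminal for each terminal appearing in a rule of length ≥ 2: X1 → id, X2 → num.
Binarize each right-hand side of length ≥ 3 by chaining fresh nonterminals (Y1, Y2, …): affected rules were Expr → Atom Atom Atom X2; Atom → X1 X2 X2.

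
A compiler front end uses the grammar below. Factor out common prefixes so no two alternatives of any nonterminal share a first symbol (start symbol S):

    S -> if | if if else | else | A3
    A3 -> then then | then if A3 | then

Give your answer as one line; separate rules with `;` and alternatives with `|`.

S -> else | A3 | if S'; A3 -> then A3'; S' -> epsilon | if else; A3' -> then | if A3 | epsilon

S has alternatives sharing prefix 'if': factor to S → if S' with S' → ε | if else.
A3 has alternatives sharing prefix 'then': factor to A3 → then A3' with A3' → then | if A3 | ε.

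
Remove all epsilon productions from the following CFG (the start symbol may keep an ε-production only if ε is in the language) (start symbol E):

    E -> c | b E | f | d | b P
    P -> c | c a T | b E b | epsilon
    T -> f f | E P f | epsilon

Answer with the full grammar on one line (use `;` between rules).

Nullable set = {P, T}.
ε ∉ L(G), so no ε-production is kept.
Add the nullable-subset variants: E → b P gives b P | b. P → c a T gives c a T | c a. T → E P f gives E P f | E f.

E -> c | b E | f | d | b P | b; P -> c | c a T | c a | b E b; T -> f f | E P f | E f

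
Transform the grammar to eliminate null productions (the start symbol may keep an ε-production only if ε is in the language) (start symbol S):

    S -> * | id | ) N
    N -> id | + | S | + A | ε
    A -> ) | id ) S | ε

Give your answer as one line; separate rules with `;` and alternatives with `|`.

Nullable nonterminals: {A, N}.
ε ∉ L(G), so no ε-production is kept.
For each production, add variants omitting each subset of nullable occurrences: S → ) N gives ) N | ).

S -> * | id | ) N | ); N -> id | + | S | + A; A -> ) | id ) S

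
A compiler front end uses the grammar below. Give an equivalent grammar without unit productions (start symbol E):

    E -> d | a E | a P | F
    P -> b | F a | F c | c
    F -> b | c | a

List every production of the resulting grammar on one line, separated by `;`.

E -> d | a E | a P | b | c | a; P -> b | F a | F c | c; F -> b | c | a

Unit pairs: E ⇒* {F}.
For each unit pair (A, B), copy every non-unit production of B to A, then drop all unit productions.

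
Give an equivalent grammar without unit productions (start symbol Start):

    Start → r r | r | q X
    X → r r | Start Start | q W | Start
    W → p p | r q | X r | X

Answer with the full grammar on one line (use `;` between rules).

Start → r r | r | q X; X → r r | r | q X | Start Start | q W; W → r r | r | q X | Start Start | q W | p p | r q | X r

Unit pairs: W ⇒* {Start, X}; X ⇒* {Start}.
For every A with A ⇒* B via unit rules, add B's non-unit alternatives to A; then delete every rule of the form X → Y.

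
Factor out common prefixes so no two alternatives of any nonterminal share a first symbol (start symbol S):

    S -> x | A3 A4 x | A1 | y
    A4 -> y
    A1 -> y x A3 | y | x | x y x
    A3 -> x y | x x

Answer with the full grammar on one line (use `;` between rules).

A1 has alternatives sharing prefix 'y': factor to A1 → y A1' with A1' → x A3 | ε.
A1 has alternatives sharing prefix 'x': factor to A1 → x A1'' with A1'' → ε | y x.
A3 has alternatives sharing prefix 'x': factor to A3 → x A3' with A3' → y | x.

S -> x | A3 A4 x | A1 | y; A4 -> y; A1 -> y A1' | x A1''; A3 -> x A3'; A1' -> x A3 | ε; A1'' -> ε | y x; A3' -> y | x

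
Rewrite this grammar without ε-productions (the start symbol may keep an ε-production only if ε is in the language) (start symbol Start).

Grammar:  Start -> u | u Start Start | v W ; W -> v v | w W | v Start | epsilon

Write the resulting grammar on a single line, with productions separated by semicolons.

Nullable set = {W}.
ε ∉ L(G), so no ε-production is kept.
Expand every rule over subsets of its nullable positions: Start → v W gives v W | v. W → w W gives w W | w.

Start -> u | u Start Start | v W | v; W -> v v | w W | w | v Start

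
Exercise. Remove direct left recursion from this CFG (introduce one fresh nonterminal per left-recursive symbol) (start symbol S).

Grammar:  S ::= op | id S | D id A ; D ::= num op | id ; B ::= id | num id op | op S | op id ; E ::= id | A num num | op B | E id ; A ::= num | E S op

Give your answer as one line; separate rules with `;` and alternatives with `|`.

S ::= op | id S | D id A; D ::= num op | id; B ::= id | num id op | op S | op id; E ::= id E' | A num num E' | op B E'; A ::= num | E S op; E' ::= id E' | ε

Directly left-recursive nonterminal: E.
For E: α = {id}, β = {id, A num num, op B}. Rewrite as E → β E' and E' → α E' | ε.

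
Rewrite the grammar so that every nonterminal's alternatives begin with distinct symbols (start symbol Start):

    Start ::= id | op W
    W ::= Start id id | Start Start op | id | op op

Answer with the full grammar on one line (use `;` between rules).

W has alternatives sharing prefix 'Start': factor to W → Start W1 with W1 → id id | Start op.

Start ::= id | op W; W ::= id | op op | Start W1; W1 ::= id id | Start op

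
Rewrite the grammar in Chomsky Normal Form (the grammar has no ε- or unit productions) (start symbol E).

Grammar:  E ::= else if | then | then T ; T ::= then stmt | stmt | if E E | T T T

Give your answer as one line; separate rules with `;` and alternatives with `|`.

Introduce a nonterminal for each terminal appearing in a rule of length ≥ 2: X1 → else, X2 → if, X3 → then, X4 → stmt.
Binarize each right-hand side of length ≥ 3 by chaining fresh nonterminals (Y1, Y2, …): affected rules were T → X2 E E; T → T T T.

E ::= X1 X2 | then | X3 T; T ::= X3 X4 | stmt | X2 Y1 | T Y2; X1 ::= else; X2 ::= if; X3 ::= then; X4 ::= stmt; Y1 ::= E E; Y2 ::= T T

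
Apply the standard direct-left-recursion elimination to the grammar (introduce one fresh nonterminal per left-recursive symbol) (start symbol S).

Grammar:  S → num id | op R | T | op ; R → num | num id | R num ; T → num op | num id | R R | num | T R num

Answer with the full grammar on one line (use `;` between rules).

S → num id | op R | T | op; R → num R' | num id R'; T → num op T' | num id T' | R R T' | num T'; R' → num R' | ε; T' → R num T' | ε

Directly left-recursive nonterminals: R, T.
For R: α = {num}, β = {num, num id}. Rewrite as R → β R' and R' → α R' | ε.
For T: α = {R num}, β = {num op, num id, R R, num}. Rewrite as T → β T' and T' → α T' | ε.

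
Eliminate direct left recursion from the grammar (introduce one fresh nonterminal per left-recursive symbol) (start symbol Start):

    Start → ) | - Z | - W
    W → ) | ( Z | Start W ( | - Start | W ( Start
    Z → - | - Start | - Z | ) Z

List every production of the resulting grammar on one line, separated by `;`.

Left recursion appears on W.
For W: α = {( Start}, β = {), ( Z, Start W (, - Start}. Rewrite as W → β W1 and W1 → α W1 | ε.

Start → ) | - Z | - W; W → ) W1 | ( Z W1 | Start W ( W1 | - Start W1; Z → - | - Start | - Z | ) Z; W1 → ( Start W1 | ε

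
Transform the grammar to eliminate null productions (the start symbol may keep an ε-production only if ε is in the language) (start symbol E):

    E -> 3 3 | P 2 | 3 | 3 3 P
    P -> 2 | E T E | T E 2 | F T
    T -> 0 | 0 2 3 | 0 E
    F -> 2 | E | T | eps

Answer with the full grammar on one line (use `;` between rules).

E -> 3 3 | P 2 | 3 | 3 3 P; P -> 2 | E T E | T E 2 | F T | T; T -> 0 | 0 2 3 | 0 E; F -> 2 | E | T

The nullable symbols are {F}.
ε ∉ L(G), so no ε-production is kept.
Add the nullable-subset variants: P → F T gives F T | T.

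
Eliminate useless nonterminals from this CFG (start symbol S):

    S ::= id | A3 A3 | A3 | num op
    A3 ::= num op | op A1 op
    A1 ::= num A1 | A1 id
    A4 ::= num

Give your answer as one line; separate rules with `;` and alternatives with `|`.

Generating nonterminals: {A3, A4, S}.
Reachable from S after that: {A3, S}.
Removed useless symbols: {A1, A4} and every production mentioning them.

S ::= id | A3 A3 | A3 | num op; A3 ::= num op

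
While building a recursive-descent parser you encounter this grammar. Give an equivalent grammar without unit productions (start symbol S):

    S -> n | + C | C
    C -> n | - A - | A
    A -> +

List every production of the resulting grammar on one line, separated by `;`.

S -> n | - A - | + C | +; C -> n | - A - | +; A -> +

Unit pairs: C ⇒* {A}; S ⇒* {A, C}.
For every A with A ⇒* B via unit rules, add B's non-unit alternatives to A; then delete every rule of the form X → Y.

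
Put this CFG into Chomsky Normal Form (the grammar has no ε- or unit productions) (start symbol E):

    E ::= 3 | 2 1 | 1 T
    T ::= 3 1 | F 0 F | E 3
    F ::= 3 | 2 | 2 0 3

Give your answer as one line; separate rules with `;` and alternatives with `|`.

Introduce a nonterminal for each terminal appearing in a rule of length ≥ 2: X1 → 2, X2 → 1, X3 → 3, X4 → 0.
Binarize each right-hand side of length ≥ 3 by chaining fresh nonterminals (Y1, Y2, …): affected rules were T → F X4 F; F → X1 X4 X3.

E ::= 3 | X1 X2 | X2 T; T ::= X3 X2 | F Y1 | E X3; F ::= 3 | 2 | X1 Y2; X1 ::= 2; X2 ::= 1; X3 ::= 3; X4 ::= 0; Y1 ::= X4 F; Y2 ::= X4 X3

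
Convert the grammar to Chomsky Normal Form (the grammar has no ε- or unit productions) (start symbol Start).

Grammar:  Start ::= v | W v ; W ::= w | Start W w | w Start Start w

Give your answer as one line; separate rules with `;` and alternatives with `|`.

Introduce a nonterminal for each terminal appearing in a rule of length ≥ 2: X1 → v, X2 → w.
Binarize each right-hand side of length ≥ 3 by chaining fresh nonterminals (Y1, Y2, …): affected rules were W → Start W X2; W → X2 Start Start X2.

Start ::= v | W X1; W ::= w | Start Y1 | X2 Y2; X1 ::= v; X2 ::= w; Y1 ::= W X2; Y2 ::= Start Y3; Y3 ::= Start X2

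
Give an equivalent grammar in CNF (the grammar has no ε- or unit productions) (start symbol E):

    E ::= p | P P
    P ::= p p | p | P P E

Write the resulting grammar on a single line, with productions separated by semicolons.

Introduce a nonterminal for each terminal appearing in a rule of length ≥ 2: X1 → p.
Binarize each right-hand side of length ≥ 3 by chaining fresh nonterminals (Y1, Y2, …): affected rules were P → P P E.

E ::= p | P P; P ::= X1 X1 | p | P Y1; X1 ::= p; Y1 ::= P E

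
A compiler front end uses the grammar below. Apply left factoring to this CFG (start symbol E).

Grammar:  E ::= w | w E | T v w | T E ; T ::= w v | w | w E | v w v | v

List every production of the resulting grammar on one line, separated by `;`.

E has alternatives sharing prefix 'w': factor to E → w E' with E' → ε | E.
E has alternatives sharing prefix 'T': factor to E → T E'' with E'' → v w | E.
T has alternatives sharing prefix 'w': factor to T → w T' with T' → v | ε | E.
T has alternatives sharing prefix 'v': factor to T → v T'' with T'' → w v | ε.

E ::= w E' | T E''; T ::= w T' | v T''; E' ::= ε | E; E'' ::= v w | E; T' ::= v | ε | E; T'' ::= w v | ε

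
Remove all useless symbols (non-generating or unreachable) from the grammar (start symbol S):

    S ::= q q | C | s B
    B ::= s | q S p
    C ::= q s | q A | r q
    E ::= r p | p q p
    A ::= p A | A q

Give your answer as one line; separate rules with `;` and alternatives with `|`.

S ::= q q | C | s B; B ::= s | q S p; C ::= q s | r q

Generating nonterminals: {B, C, E, S}.
Reachable from S after that: {B, C, S}.
Removed useless symbols: {A, E} and every production mentioning them.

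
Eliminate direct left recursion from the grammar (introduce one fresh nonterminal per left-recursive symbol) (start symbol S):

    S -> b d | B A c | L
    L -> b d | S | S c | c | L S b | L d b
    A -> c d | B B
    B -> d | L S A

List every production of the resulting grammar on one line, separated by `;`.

Left recursion appears on L.
For L: α = {S b, d b}, β = {b d, S, S c, c}. Rewrite as L → β L' and L' → α L' | ε.

S -> b d | B A c | L; L -> b d L' | S L' | S c L' | c L'; A -> c d | B B; B -> d | L S A; L' -> S b L' | d b L' | epsilon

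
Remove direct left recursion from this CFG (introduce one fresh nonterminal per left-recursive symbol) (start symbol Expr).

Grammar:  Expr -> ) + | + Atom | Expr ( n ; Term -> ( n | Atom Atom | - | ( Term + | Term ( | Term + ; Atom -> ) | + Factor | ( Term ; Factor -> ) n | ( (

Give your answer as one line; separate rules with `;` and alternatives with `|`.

Expr, Term are directly left-recursive.
For Expr: α = {( n}, β = {) +, + Atom}. Rewrite as Expr → β Expr1 and Expr1 → α Expr1 | ε.
For Term: α = {(, +}, β = {( n, Atom Atom, -, ( Term +}. Rewrite as Term → β Term1 and Term1 → α Term1 | ε.

Expr -> ) + Expr1 | + Atom Expr1; Term -> ( n Term1 | Atom Atom Term1 | - Term1 | ( Term + Term1; Atom -> ) | + Factor | ( Term; Factor -> ) n | ( (; Expr1 -> ( n Expr1 | ε; Term1 -> ( Term1 | + Term1 | ε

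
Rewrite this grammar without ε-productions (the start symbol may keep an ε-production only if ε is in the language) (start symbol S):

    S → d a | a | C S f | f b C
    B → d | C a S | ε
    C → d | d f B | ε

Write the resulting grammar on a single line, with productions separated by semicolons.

S → d a | a | C S f | S f | f b C | f b; B → d | C a S | a S; C → d | d f B | d f

Nullable nonterminals: {B, C}.
ε ∉ L(G), so no ε-production is kept.
For each production, add variants omitting each subset of nullable occurrences: S → C S f gives C S f | S f. S → f b C gives f b C | f b. B → C a S gives C a S | a S. C → d f B gives d f B | d f.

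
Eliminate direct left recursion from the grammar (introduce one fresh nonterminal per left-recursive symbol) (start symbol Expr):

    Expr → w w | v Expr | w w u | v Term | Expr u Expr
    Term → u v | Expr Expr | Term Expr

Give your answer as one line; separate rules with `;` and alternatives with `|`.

Expr → w w Expr1 | v Expr Expr1 | w w u Expr1 | v Term Expr1; Term → u v Term1 | Expr Expr Term1; Expr1 → u Expr Expr1 | ε; Term1 → Expr Term1 | ε

Directly left-recursive nonterminals: Expr, Term.
For Expr: α = {u Expr}, β = {w w, v Expr, w w u, v Term}. Rewrite as Expr → β Expr1 and Expr1 → α Expr1 | ε.
For Term: α = {Expr}, β = {u v, Expr Expr}. Rewrite as Term → β Term1 and Term1 → α Term1 | ε.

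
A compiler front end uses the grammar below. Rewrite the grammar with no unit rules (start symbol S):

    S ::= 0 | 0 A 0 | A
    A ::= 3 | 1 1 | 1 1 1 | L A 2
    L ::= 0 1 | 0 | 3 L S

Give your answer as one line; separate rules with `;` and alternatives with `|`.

Unit pairs: S ⇒* {A}.
Replace each nonterminal's rules with the union of the non-unit rules of every nonterminal it unit-derives.

S ::= 0 | 0 A 0 | 3 | 1 1 | 1 1 1 | L A 2; A ::= 3 | 1 1 | 1 1 1 | L A 2; L ::= 0 1 | 0 | 3 L S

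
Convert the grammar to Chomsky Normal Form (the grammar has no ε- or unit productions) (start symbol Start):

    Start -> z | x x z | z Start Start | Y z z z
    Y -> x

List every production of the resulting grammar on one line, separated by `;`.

Start -> z | X1 Y1 | X2 Y2 | Y Y3; Y -> x; X1 -> x; X2 -> z; Y1 -> X1 X2; Y2 -> Start Start; Y3 -> X2 Y4; Y4 -> X2 X2

Introduce a nonterminal for each terminal appearing in a rule of length ≥ 2: X1 → x, X2 → z.
Binarize each right-hand side of length ≥ 3 by chaining fresh nonterminals (Y1, Y2, …): affected rules were Start → X1 X1 X2; Start → X2 Start Start; Start → Y X2 X2 X2.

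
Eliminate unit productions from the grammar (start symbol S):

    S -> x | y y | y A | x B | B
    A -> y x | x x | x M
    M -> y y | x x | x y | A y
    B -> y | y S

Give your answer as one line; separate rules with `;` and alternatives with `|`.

S -> y | y S | x | y y | y A | x B; A -> y x | x x | x M; M -> y y | x x | x y | A y; B -> y | y S

Unit pairs: S ⇒* {B}.
For each unit pair (A, B), copy every non-unit production of B to A, then drop all unit productions.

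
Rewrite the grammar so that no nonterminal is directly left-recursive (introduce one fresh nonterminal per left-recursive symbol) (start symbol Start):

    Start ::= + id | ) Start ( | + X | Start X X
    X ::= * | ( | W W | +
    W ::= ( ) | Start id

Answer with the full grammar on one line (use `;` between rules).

Start ::= + id Start1 | ) Start ( Start1 | + X Start1; X ::= * | ( | W W | +; W ::= ( ) | Start id; Start1 ::= X X Start1 | eps

Directly left-recursive nonterminal: Start.
For Start: α = {X X}, β = {+ id, ) Start (, + X}. Rewrite as Start → β Start1 and Start1 → α Start1 | ε.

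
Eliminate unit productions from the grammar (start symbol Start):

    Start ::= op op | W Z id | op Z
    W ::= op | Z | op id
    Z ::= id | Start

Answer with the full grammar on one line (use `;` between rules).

Unit pairs: W ⇒* {Start, Z}; Z ⇒* {Start}.
For every A with A ⇒* B via unit rules, add B's non-unit alternatives to A; then delete every rule of the form X → Y.

Start ::= op op | W Z id | op Z; W ::= id | op op | W Z id | op Z | op | op id; Z ::= id | op op | W Z id | op Z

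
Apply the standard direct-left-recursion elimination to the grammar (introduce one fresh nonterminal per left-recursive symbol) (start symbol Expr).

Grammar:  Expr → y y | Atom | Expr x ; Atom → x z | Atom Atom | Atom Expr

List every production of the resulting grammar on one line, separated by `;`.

Expr → y y Expr1 | Atom Expr1; Atom → x z Atom1; Expr1 → x Expr1 | ε; Atom1 → Atom Atom1 | Expr Atom1 | ε

Directly left-recursive nonterminals: Expr, Atom.
For Expr: α = {x}, β = {y y, Atom}. Rewrite as Expr → β Expr1 and Expr1 → α Expr1 | ε.
For Atom: α = {Atom, Expr}, β = {x z}. Rewrite as Atom → β Atom1 and Atom1 → α Atom1 | ε.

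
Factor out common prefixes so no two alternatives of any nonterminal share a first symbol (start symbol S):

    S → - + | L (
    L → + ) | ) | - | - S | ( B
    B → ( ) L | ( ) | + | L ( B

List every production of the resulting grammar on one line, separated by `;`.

S → - + | L (; L → + ) | ) | ( B | - L'; B → + | L ( B | ( ) B'; L' → ε | S; B' → L | ε

L has alternatives sharing prefix '-': factor to L → - L' with L' → ε | S.
B has alternatives sharing prefix '( )': factor to B → ( ) B' with B' → L | ε.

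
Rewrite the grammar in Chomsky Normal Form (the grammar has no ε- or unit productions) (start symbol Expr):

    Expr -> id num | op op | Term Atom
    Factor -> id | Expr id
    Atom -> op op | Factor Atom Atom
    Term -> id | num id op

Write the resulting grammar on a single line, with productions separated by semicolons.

Introduce a nonterminal for each terminal appearing in a rule of length ≥ 2: X1 → id, X2 → num, X3 → op.
Binarize each right-hand side of length ≥ 3 by chaining fresh nonterminals (Y1, Y2, …): affected rules were Atom → Factor Atom Atom; Term → X2 X1 X3.

Expr -> X1 X2 | X3 X3 | Term Atom; Factor -> id | Expr X1; Atom -> X3 X3 | Factor Y1; Term -> id | X2 Y2; X1 -> id; X2 -> num; X3 -> op; Y1 -> Atom Atom; Y2 -> X1 X3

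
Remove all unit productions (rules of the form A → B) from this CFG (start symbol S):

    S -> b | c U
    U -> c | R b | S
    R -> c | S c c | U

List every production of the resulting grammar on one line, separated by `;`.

S -> b | c U; U -> c | R b | b | c U; R -> c | R b | b | c U | S c c

Unit pairs: R ⇒* {S, U}; U ⇒* {S}.
Replace each nonterminal's rules with the union of the non-unit rules of every nonterminal it unit-derives.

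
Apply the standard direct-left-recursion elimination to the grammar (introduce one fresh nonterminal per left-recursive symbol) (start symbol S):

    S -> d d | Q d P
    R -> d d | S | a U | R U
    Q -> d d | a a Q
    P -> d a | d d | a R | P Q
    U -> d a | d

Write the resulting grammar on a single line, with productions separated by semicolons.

R, P are directly left-recursive.
For R: α = {U}, β = {d d, S, a U}. Rewrite as R → β R' and R' → α R' | ε.
For P: α = {Q}, β = {d a, d d, a R}. Rewrite as P → β P' and P' → α P' | ε.

S -> d d | Q d P; R -> d d R' | S R' | a U R'; Q -> d d | a a Q; P -> d a P' | d d P' | a R P'; U -> d a | d; R' -> U R' | ε; P' -> Q P' | ε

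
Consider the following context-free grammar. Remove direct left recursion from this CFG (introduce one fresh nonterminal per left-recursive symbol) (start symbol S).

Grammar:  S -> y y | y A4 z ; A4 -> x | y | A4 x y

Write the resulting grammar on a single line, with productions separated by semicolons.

Directly left-recursive nonterminal: A4.
For A4: α = {x y}, β = {x, y}. Rewrite as A4 → β A4' and A4' → α A4' | ε.

S -> y y | y A4 z; A4 -> x A4' | y A4'; A4' -> x y A4' | ε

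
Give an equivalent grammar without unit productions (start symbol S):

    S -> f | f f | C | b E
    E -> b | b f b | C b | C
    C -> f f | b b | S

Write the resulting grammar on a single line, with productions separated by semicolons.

Unit pairs: C ⇒* {S}; E ⇒* {C, S}; S ⇒* {C}.
Replace each nonterminal's rules with the union of the non-unit rules of every nonterminal it unit-derives.

S -> f f | b b | f | b E; E -> b | b f b | C b | f f | b b | f | b E; C -> f f | b b | f | b E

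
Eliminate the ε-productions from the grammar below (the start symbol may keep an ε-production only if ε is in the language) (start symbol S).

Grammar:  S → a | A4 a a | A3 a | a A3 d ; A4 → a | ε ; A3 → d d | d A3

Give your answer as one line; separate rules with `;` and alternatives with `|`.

Nullable set = {A4}.
ε ∉ L(G), so no ε-production is kept.
For each production, add variants omitting each subset of nullable occurrences: S → A4 a a gives A4 a a | a a.

S → a | A4 a a | a a | A3 a | a A3 d; A4 → a; A3 → d d | d A3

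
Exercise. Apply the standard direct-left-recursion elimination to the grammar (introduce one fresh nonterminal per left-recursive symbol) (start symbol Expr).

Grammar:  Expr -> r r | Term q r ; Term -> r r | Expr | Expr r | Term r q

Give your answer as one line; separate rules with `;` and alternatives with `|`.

Directly left-recursive nonterminal: Term.
For Term: α = {r q}, β = {r r, Expr, Expr r}. Rewrite as Term → β Term1 and Term1 → α Term1 | ε.

Expr -> r r | Term q r; Term -> r r Term1 | Expr Term1 | Expr r Term1; Term1 -> r q Term1 | ε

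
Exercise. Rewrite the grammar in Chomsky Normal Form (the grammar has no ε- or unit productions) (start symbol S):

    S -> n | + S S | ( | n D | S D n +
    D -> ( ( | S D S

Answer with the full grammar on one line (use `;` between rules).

Introduce a nonterminal for each terminal appearing in a rule of length ≥ 2: X1 → +, X2 → n, X3 → (.
Binarize each right-hand side of length ≥ 3 by chaining fresh nonterminals (Y1, Y2, …): affected rules were S → X1 S S; S → S D X2 X1; D → S D S.

S -> n | X1 Y1 | ( | X2 D | S Y2; D -> X3 X3 | S Y4; X1 -> +; X2 -> n; X3 -> (; Y1 -> S S; Y2 -> D Y3; Y3 -> X2 X1; Y4 -> D S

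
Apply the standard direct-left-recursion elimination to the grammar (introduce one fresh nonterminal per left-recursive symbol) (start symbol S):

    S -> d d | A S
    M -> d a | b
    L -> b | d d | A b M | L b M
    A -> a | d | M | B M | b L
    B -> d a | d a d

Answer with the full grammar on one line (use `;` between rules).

S -> d d | A S; M -> d a | b; L -> b L' | d d L' | A b M L'; A -> a | d | M | B M | b L; B -> d a | d a d; L' -> b M L' | ε

L is directly left-recursive.
For L: α = {b M}, β = {b, d d, A b M}. Rewrite as L → β L' and L' → α L' | ε.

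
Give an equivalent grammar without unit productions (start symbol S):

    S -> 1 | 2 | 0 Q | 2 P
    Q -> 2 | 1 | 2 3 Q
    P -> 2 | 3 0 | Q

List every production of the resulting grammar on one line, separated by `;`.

S -> 1 | 2 | 0 Q | 2 P; Q -> 2 | 1 | 2 3 Q; P -> 2 | 3 0 | 1 | 2 3 Q

Unit pairs: P ⇒* {Q}.
For each unit pair (A, B), copy every non-unit production of B to A, then drop all unit productions.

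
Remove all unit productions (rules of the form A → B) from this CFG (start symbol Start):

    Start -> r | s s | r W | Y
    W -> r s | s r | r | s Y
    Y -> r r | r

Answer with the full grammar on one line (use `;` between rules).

Unit pairs: Start ⇒* {Y}.
For every A with A ⇒* B via unit rules, add B's non-unit alternatives to A; then delete every rule of the form X → Y.

Start -> r | s s | r W | r r; W -> r s | s r | r | s Y; Y -> r r | r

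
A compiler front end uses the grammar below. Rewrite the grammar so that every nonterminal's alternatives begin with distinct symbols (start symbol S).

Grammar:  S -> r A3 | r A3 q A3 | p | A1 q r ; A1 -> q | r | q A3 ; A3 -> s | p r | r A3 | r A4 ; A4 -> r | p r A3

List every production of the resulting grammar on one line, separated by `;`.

S has alternatives sharing prefix 'r A3': factor to S → r A3 S' with S' → ε | q A3.
A1 has alternatives sharing prefix 'q': factor to A1 → q A1' with A1' → ε | A3.
A3 has alternatives sharing prefix 'r': factor to A3 → r A3' with A3' → A3 | A4.

S -> p | A1 q r | r A3 S'; A1 -> r | q A1'; A3 -> s | p r | r A3'; A4 -> r | p r A3; S' -> ε | q A3; A1' -> ε | A3; A3' -> A3 | A4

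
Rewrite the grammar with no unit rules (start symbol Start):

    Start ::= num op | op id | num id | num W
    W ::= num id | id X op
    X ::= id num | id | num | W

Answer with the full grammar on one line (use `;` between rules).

Unit pairs: X ⇒* {W}.
Replace each nonterminal's rules with the union of the non-unit rules of every nonterminal it unit-derives.

Start ::= num op | op id | num id | num W; W ::= num id | id X op; X ::= id num | id | num | num id | id X op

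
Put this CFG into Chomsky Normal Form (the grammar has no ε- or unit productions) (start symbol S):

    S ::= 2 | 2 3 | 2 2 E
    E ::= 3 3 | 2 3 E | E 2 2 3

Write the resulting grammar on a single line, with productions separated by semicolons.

Introduce a nonterminal for each terminal appearing in a rule of length ≥ 2: X1 → 2, X2 → 3.
Binarize each right-hand side of length ≥ 3 by chaining fresh nonterminals (Y1, Y2, …): affected rules were S → X1 X1 E; E → X1 X2 E; E → E X1 X1 X2.

S ::= 2 | X1 X2 | X1 Y1; E ::= X2 X2 | X1 Y2 | E Y3; X1 ::= 2; X2 ::= 3; Y1 ::= X1 E; Y2 ::= X2 E; Y3 ::= X1 Y4; Y4 ::= X1 X2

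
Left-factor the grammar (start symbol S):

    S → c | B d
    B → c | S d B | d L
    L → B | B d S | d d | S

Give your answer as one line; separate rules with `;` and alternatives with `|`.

S → c | B d; B → c | S d B | d L; L → d d | S | B L'; L' → ε | d S

L has alternatives sharing prefix 'B': factor to L → B L' with L' → ε | d S.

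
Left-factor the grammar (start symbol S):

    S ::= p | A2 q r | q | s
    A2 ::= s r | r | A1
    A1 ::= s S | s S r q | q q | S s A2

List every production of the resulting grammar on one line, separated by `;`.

A1 has alternatives sharing prefix 's S': factor to A1 → s S A1' with A1' → ε | r q.

S ::= p | A2 q r | q | s; A2 ::= s r | r | A1; A1 ::= q q | S s A2 | s S A1'; A1' ::= ε | r q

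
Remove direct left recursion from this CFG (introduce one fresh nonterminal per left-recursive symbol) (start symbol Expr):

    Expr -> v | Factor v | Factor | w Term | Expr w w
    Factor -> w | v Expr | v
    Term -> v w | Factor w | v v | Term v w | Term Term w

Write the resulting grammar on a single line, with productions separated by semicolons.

Left recursion appears on Expr, Term.
For Expr: α = {w w}, β = {v, Factor v, Factor, w Term}. Rewrite as Expr → β Expr1 and Expr1 → α Expr1 | ε.
For Term: α = {v w, Term w}, β = {v w, Factor w, v v}. Rewrite as Term → β Term1 and Term1 → α Term1 | ε.

Expr -> v Expr1 | Factor v Expr1 | Factor Expr1 | w Term Expr1; Factor -> w | v Expr | v; Term -> v w Term1 | Factor w Term1 | v v Term1; Expr1 -> w w Expr1 | ε; Term1 -> v w Term1 | Term w Term1 | ε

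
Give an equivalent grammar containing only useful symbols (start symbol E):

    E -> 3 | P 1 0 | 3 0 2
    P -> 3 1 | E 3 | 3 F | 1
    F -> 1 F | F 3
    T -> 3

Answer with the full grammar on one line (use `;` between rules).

Generating nonterminals: {E, P, T}.
Reachable from E after that: {E, P}.
Removed useless symbols: {F, T} and every production mentioning them.

E -> 3 | P 1 0 | 3 0 2; P -> 3 1 | E 3 | 1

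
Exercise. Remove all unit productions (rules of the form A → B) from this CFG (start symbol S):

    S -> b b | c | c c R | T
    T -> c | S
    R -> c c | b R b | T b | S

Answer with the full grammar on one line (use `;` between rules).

Unit pairs: R ⇒* {S, T}; S ⇒* {T}; T ⇒* {S}.
For each unit pair (A, B), copy every non-unit production of B to A, then drop all unit productions.

S -> b b | c | c c R; T -> b b | c | c c R; R -> b b | c | c c R | c c | b R b | T b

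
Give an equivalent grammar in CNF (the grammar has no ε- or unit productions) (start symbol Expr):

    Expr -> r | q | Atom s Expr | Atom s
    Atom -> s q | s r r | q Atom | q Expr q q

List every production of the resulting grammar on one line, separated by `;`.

Expr -> r | q | Atom Y1 | Atom X1; Atom -> X1 X2 | X1 Y2 | X2 Atom | X2 Y3; X1 -> s; X2 -> q; X3 -> r; Y1 -> X1 Expr; Y2 -> X3 X3; Y3 -> Expr Y4; Y4 -> X2 X2

Introduce a nonterminal for each terminal appearing in a rule of length ≥ 2: X1 → s, X2 → q, X3 → r.
Binarize each right-hand side of length ≥ 3 by chaining fresh nonterminals (Y1, Y2, …): affected rules were Expr → Atom X1 Expr; Atom → X1 X3 X3; Atom → X2 Expr X2 X2.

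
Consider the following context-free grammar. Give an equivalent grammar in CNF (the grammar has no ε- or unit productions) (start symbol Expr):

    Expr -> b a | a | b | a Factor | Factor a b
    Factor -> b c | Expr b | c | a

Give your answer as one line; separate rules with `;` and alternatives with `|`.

Expr -> X1 X2 | a | b | X2 Factor | Factor Y1; Factor -> X1 X3 | Expr X1 | c | a; X1 -> b; X2 -> a; X3 -> c; Y1 -> X2 X1

Introduce a nonterminal for each terminal appearing in a rule of length ≥ 2: X1 → b, X2 → a, X3 → c.
Binarize each right-hand side of length ≥ 3 by chaining fresh nonterminals (Y1, Y2, …): affected rules were Expr → Factor X2 X1.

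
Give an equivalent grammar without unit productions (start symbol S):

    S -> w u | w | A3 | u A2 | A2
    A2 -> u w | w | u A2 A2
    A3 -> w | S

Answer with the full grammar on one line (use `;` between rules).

S -> u w | w | u A2 A2 | w u | u A2; A2 -> u w | w | u A2 A2; A3 -> u w | w | u A2 A2 | w u | u A2

Unit pairs: A3 ⇒* {A2, S}; S ⇒* {A2, A3}.
For each unit pair (A, B), copy every non-unit production of B to A, then drop all unit productions.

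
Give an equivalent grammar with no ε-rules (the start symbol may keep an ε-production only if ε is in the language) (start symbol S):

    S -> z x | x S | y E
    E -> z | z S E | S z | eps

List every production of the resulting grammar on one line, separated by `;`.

Nullable set = {E}.
ε ∉ L(G), so no ε-production is kept.
Expand every rule over subsets of its nullable positions: S → y E gives y E | y. E → z S E gives z S E | z S.

S -> z x | x S | y E | y; E -> z | z S E | z S | S z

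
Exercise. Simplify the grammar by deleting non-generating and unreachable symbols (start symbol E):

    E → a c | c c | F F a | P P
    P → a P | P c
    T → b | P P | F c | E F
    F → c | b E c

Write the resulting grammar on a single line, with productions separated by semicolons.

Generating nonterminals: {E, F, T}.
Reachable from E after that: {E, F}.
Removed useless symbols: {P, T} and every production mentioning them.

E → a c | c c | F F a; F → c | b E c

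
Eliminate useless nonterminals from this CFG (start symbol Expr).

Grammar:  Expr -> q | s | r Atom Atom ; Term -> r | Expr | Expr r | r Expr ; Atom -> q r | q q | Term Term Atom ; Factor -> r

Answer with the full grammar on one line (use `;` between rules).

Generating nonterminals: {Atom, Expr, Factor, Term}.
Reachable from Expr after that: {Atom, Expr, Term}.
Removed useless symbols: {Factor} and every production mentioning them.

Expr -> q | s | r Atom Atom; Term -> r | Expr | Expr r | r Expr; Atom -> q r | q q | Term Term Atom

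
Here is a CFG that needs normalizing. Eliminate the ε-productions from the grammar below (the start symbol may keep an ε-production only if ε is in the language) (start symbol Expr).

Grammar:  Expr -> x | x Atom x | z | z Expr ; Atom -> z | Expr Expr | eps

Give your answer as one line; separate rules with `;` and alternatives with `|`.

Nullable set = {Atom}.
ε ∉ L(G), so no ε-production is kept.
Add the nullable-subset variants: Expr → x Atom x gives x Atom x | x x.

Expr -> x | x Atom x | x x | z | z Expr; Atom -> z | Expr Expr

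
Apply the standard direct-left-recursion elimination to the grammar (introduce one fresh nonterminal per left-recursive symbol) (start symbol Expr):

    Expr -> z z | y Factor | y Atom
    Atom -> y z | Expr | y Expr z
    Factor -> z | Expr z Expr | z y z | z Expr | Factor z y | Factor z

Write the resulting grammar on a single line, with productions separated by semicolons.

Expr -> z z | y Factor | y Atom; Atom -> y z | Expr | y Expr z; Factor -> z Factor1 | Expr z Expr Factor1 | z y z Factor1 | z Expr Factor1; Factor1 -> z y Factor1 | z Factor1 | ε

Directly left-recursive nonterminal: Factor.
For Factor: α = {z y, z}, β = {z, Expr z Expr, z y z, z Expr}. Rewrite as Factor → β Factor1 and Factor1 → α Factor1 | ε.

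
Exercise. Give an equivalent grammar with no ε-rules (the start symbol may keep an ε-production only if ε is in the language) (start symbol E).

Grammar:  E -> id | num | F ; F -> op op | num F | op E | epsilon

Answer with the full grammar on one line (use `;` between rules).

The nullable symbols are {E, F}.
ε ∈ L(G) since E is nullable, so keep E → ε.
For each production, add variants omitting each subset of nullable occurrences: F → num F gives num F | num. F → op E gives op E | op.

E -> id | num | F | epsilon; F -> op op | num F | num | op E | op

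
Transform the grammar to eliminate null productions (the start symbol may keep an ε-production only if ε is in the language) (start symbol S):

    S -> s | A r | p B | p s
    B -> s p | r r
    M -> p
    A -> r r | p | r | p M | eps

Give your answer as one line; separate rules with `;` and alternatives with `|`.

Nullable set = {A}.
ε ∉ L(G), so no ε-production is kept.
For each production, add variants omitting each subset of nullable occurrences: S → A r gives A r | r.

S -> s | A r | r | p B | p s; B -> s p | r r; M -> p; A -> r r | p | r | p M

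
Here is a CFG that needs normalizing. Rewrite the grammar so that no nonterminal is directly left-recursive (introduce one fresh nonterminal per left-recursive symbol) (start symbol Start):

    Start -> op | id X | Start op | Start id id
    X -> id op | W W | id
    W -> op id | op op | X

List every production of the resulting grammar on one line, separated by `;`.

Start -> op Start1 | id X Start1; X -> id op | W W | id; W -> op id | op op | X; Start1 -> op Start1 | id id Start1 | ε

Start is directly left-recursive.
For Start: α = {op, id id}, β = {op, id X}. Rewrite as Start → β Start1 and Start1 → α Start1 | ε.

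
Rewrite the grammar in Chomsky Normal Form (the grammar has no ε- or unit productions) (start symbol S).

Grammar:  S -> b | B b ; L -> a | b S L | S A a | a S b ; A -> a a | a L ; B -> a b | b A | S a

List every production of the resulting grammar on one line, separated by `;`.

S -> b | B X1; L -> a | X1 Y1 | S Y2 | X2 Y3; A -> X2 X2 | X2 L; B -> X2 X1 | X1 A | S X2; X1 -> b; X2 -> a; Y1 -> S L; Y2 -> A X2; Y3 -> S X1

Introduce a nonterminal for each terminal appearing in a rule of length ≥ 2: X1 → b, X2 → a.
Binarize each right-hand side of length ≥ 3 by chaining fresh nonterminals (Y1, Y2, …): affected rules were L → X1 S L; L → S A X2; L → X2 S X1.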